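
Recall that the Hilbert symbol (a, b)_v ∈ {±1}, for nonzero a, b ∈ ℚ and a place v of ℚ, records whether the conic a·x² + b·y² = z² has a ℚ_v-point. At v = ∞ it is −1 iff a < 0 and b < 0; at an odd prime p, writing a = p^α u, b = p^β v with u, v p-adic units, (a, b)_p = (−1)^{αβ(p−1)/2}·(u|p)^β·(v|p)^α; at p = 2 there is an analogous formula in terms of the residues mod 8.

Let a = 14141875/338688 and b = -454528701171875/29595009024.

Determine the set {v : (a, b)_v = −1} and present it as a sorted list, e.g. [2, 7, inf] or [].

[11, 17]

Mod squares: a ≡ 561, b ≡ -11. Check v ∈ {∞, 2, 3, 5, 7, 11, 17}.
v=17: a=17^1·(≡1), b=17^2·(≡14) mod 17; (1|17)=+1, (14|17)=-1; (−1)^{1·2·8}·(+1)^2·(-1)^1 = -1.
v=3: a=3^-3·(≡1), b=3^-2·(≡1) mod 3; (1|3)=+1, (1|3)=+1; (−1)^{-3·-2·1}·(+1)^-2·(+1)^-3 = +1.
v=11: a=11^3·(≡6), b=11^5·(≡7) mod 11; (6|11)=-1, (7|11)=-1; (−1)^{3·5·5}·(-1)^5·(-1)^3 = -1.
v=2: v_2(a)=-8, v_2(b)=-26; units ≡ 1, 5 (mod 8); ε·ε+αω+βω = 0·0+-8·1+-26·0 ≡ 0  ⇒  (a,b)_2 = +1.
v=7: a=7^-2·(≡2), b=7^-2·(≡6) mod 7; (2|7)=+1, (6|7)=-1; (−1)^{-2·-2·3}·(+1)^-2·(-1)^-2 = +1.
v=∞: 561 > 0 and -11 < 0  ⇒  (a,b)_∞ = +1.
v=5: a=5^4·(≡4), b=5^10·(≡4) mod 5; (4|5)=+1, (4|5)=+1; (−1)^{4·10·2}·(+1)^10·(+1)^4 = +1.
|Ram(561, -11)| = 2, even; anisotropic at {11, 17}.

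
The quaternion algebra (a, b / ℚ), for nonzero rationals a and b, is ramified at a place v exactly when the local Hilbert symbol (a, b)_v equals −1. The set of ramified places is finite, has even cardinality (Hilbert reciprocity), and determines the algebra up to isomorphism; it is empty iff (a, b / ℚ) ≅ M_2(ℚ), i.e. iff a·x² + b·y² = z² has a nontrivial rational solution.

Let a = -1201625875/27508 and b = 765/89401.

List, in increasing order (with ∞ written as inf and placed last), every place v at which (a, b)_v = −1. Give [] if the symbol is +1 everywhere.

(a, b) ≡ (-2162095, 85) mod (ℚ^×)²; places V = {2, 3, 5, 13, 17, 23, 29, 31, 37, ∞}.
(a,b)_13: α=-1, u≡7; β=-2, v≡7 (mod 13); (7|13)=-1, (7|13)=-1; sign (−1)^0·-1^-2·-1^-1 = -1.
(a,b)_5: α=3, u≡1; β=1, v≡3 (mod 5); (1|5)=+1, (3|5)=-1; sign (−1)^0·+1^1·-1^3 = -1.
(a,b)_31: α=1, u≡25; β=0, v≡24 (mod 31); (25|31)=+1, (24|31)=-1; sign (−1)^0·+1^0·-1^1 = -1.
(a,b)_37: α=1, u≡9; β=0, v≡11 (mod 37); (9|37)=+1, (11|37)=+1; sign (−1)^0·+1^0·+1^1 = +1.
(a,b)_29: α=1, u≡9; β=0, v≡3 (mod 29); (9|29)=+1, (3|29)=-1; sign (−1)^0·+1^0·-1^1 = -1.
(a,b)_17: α=2, u≡1; β=1, v≡3 (mod 17); (1|17)=+1, (3|17)=-1; sign (−1)^0·+1^1·-1^2 = +1.
(a,b)_2: α=-2, β=0; u≡1, v≡5 (mod 8); ε(u)ε(v)=0·0, αω(v)=-2·1, βω(u)=0·0; sum ≡ 0  ⇒  +1.
(a,b)_23: α=-2, u≡22; β=-2, v≡18 (mod 23); (22|23)=-1, (18|23)=+1; sign (−1)^0·-1^-2·+1^-2 = +1.
(a,b)_3: α=0, u≡2; β=2, v≡1 (mod 3); (2|3)=-1, (1|3)=+1; sign (−1)^0·-1^2·+1^0 = +1.
(a,b)_∞: sgn(-2162095)=−, sgn(85)=+, so +1.
(-2162095, 85 / ℚ) ramifies at {5, 13, 29, 31}: a division algebra.

[5, 13, 29, 31]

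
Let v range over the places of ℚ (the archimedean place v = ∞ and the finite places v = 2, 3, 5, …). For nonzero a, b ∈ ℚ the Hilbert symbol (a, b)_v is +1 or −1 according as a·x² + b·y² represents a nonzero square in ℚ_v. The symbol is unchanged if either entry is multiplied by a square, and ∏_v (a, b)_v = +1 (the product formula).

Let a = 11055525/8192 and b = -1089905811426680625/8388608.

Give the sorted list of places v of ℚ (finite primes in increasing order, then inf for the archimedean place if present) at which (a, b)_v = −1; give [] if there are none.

[2, 3, 17, 29]

(a, b) ≡ (884442, -30498) mod (ℚ^×)²; places V = {2, 3, 5, 13, 17, 23, 29, ∞}.
(a,b)_∞: sgn(884442)=+, sgn(-30498)=−, so +1.
(a,b)_5: α=2, u≡3; β=4, v≡2 (mod 5); (3|5)=-1, (2|5)=-1; sign (−1)^0·-1^4·-1^2 = +1.
(a,b)_3: α=1, u≡1; β=3, v≡1 (mod 3); (1|3)=+1, (1|3)=+1; sign (−1)^1·+1^3·+1^1 = -1.
(a,b)_29: α=1, u≡18; β=2, v≡14 (mod 29); (18|29)=-1, (14|29)=-1; sign (−1)^0·-1^2·-1^1 = -1.
(a,b)_17: α=1, u≡5; β=1, v≡16 (mod 17); (5|17)=-1, (16|17)=+1; sign (−1)^0·-1^1·+1^1 = -1.
(a,b)_2: α=-13, β=-23; u≡5, v≡7 (mod 8); ε(u)ε(v)=0·1, αω(v)=-13·0, βω(u)=-23·1; sum ≡ 1  ⇒  -1.
(a,b)_13: α=1, u≡2; β=5, v≡7 (mod 13); (2|13)=-1, (7|13)=-1; sign (−1)^0·-1^5·-1^1 = +1.
(a,b)_23: α=1, u≡11; β=3, v≡12 (mod 23); (11|23)=-1, (12|23)=+1; sign (−1)^1·-1^3·+1^1 = +1.
(884442, -30498 / ℚ) ramifies at {2, 3, 17, 29}: a division algebra.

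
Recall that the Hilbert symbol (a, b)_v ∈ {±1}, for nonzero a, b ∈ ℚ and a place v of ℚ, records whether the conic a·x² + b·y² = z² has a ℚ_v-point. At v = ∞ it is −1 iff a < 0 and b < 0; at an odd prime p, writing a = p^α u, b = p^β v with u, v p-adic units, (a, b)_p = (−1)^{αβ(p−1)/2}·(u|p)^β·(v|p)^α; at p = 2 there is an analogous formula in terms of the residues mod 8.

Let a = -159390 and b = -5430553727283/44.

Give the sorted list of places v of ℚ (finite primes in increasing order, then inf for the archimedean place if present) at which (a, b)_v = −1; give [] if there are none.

[3, 5, 11, inf]

Mod squares: a ≡ -17710, b ≡ -33. Check v ∈ {∞, 2, 3, 5, 7, 11, 17, 23, 31, 37}.
v=23: a=23^1·(≡16), b=23^2·(≡4) mod 23; (16|23)=+1, (4|23)=+1; (−1)^{1·2·11}·(+1)^2·(+1)^1 = +1.
v=3: a=3^2·(≡2), b=3^3·(≡1) mod 3; (2|3)=-1, (1|3)=+1; (−1)^{2·3·1}·(-1)^3·(+1)^2 = -1.
v=5: a=5^1·(≡2), b=5^0·(≡3) mod 5; (2|5)=-1, (3|5)=-1; (−1)^{1·0·2}·(-1)^0·(-1)^1 = -1.
v=7: a=7^1·(≡1), b=7^0·(≡4) mod 7; (1|7)=+1, (4|7)=+1; (−1)^{1·0·3}·(+1)^0·(+1)^1 = +1.
v=∞: -17710 < 0 and -33 < 0  ⇒  (a,b)_∞ = -1.
v=11: a=11^1·(≡8), b=11^-1·(≡2) mod 11; (8|11)=-1, (2|11)=-1; (−1)^{1·-1·5}·(-1)^-1·(-1)^1 = -1.
v=37: a=37^0·(≡6), b=37^2·(≡36) mod 37; (6|37)=-1, (36|37)=+1; (−1)^{0·2·18}·(-1)^2·(+1)^0 = +1.
v=17: a=17^0·(≡2), b=17^2·(≡8) mod 17; (2|17)=+1, (8|17)=+1; (−1)^{0·2·8}·(+1)^2·(+1)^0 = +1.
v=31: a=31^0·(≡12), b=31^2·(≡26) mod 31; (12|31)=-1, (26|31)=-1; (−1)^{0·2·15}·(-1)^2·(-1)^0 = +1.
v=2: v_2(a)=1, v_2(b)=-2; units ≡ 1, 7 (mod 8); ε·ε+αω+βω = 0·1+1·0+-2·0 ≡ 0  ⇒  (a,b)_2 = +1.
(-17710, -33 / ℚ) ramifies at {3, 5, 11, ∞}: a division algebra.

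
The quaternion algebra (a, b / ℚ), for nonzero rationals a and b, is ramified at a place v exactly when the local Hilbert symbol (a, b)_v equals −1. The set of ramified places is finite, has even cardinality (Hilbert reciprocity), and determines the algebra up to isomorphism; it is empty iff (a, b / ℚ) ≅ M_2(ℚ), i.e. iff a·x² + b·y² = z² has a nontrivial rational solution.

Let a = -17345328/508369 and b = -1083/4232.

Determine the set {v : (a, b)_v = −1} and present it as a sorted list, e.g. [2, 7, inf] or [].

Mod squares: a ≡ -3003, b ≡ -6. Check v ∈ {∞, 2, 3, 7, 11, 13, 19, 23, 31}.
v=2: v_2(a)=4, v_2(b)=-3; units ≡ 5, 5 (mod 8); ε·ε+αω+βω = 0·0+4·1+-3·1 ≡ 1  ⇒  (a,b)_2 = -1.
v=31: a=31^-2·(≡20), b=31^0·(≡4) mod 31; (20|31)=+1, (4|31)=+1; (−1)^{-2·0·15}·(+1)^0·(+1)^-2 = +1.
v=11: a=11^1·(≡6), b=11^0·(≡9) mod 11; (6|11)=-1, (9|11)=+1; (−1)^{1·0·5}·(-1)^0·(+1)^1 = +1.
v=23: a=23^-2·(≡17), b=23^-2·(≡17) mod 23; (17|23)=-1, (17|23)=-1; (−1)^{-2·-2·11}·(-1)^-2·(-1)^-2 = +1.
v=13: a=13^1·(≡3), b=13^0·(≡5) mod 13; (3|13)=+1, (5|13)=-1; (−1)^{1·0·6}·(+1)^0·(-1)^1 = -1.
v=3: a=3^1·(≡1), b=3^1·(≡1) mod 3; (1|3)=+1, (1|3)=+1; (−1)^{1·1·1}·(+1)^1·(+1)^1 = -1.
v=∞: -3003 < 0 and -6 < 0  ⇒  (a,b)_∞ = -1.
v=7: a=7^1·(≡5), b=7^0·(≡4) mod 7; (5|7)=-1, (4|7)=+1; (−1)^{1·0·3}·(-1)^0·(+1)^1 = +1.
v=19: a=19^2·(≡12), b=19^2·(≡12) mod 19; (12|19)=-1, (12|19)=-1; (−1)^{2·2·9}·(-1)^2·(-1)^2 = +1.
|Ram(-3003, -6)| = 4, even; anisotropic at {2, 3, 13, ∞}.

[2, 3, 13, inf]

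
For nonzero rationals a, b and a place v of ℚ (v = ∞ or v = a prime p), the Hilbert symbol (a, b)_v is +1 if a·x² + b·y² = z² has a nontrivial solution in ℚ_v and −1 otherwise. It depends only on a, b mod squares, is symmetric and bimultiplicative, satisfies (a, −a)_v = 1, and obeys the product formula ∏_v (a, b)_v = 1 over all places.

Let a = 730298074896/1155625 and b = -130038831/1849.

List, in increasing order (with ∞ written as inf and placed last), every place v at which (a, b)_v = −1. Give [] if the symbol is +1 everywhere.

Mod squares: a ≡ 370481, b ≡ -14448759. Check v ∈ {∞, 2, 3, 5, 13, 17, 19, 31, 37, 43}.
v=31: a=31^1·(≡8), b=31^1·(≡23) mod 31; (8|31)=+1, (23|31)=-1; (−1)^{1·1·15}·(+1)^1·(-1)^1 = +1.
v=37: a=37^1·(≡23), b=37^1·(≡7) mod 37; (23|37)=-1, (7|37)=+1; (−1)^{1·1·18}·(-1)^1·(+1)^1 = -1.
v=19: a=19^1·(≡11), b=19^1·(≡2) mod 19; (11|19)=+1, (2|19)=-1; (−1)^{1·1·9}·(+1)^1·(-1)^1 = +1.
v=3: a=3^6·(≡2), b=3^3·(≡1) mod 3; (2|3)=-1, (1|3)=+1; (−1)^{6·3·1}·(-1)^3·(+1)^6 = -1.
v=∞: 370481 > 0 and -14448759 < 0  ⇒  (a,b)_∞ = +1.
v=5: a=5^-4·(≡4), b=5^0·(≡1) mod 5; (4|5)=+1, (1|5)=+1; (−1)^{-4·0·2}·(+1)^0·(+1)^-4 = +1.
v=17: a=17^1·(≡15), b=17^1·(≡10) mod 17; (15|17)=+1, (10|17)=-1; (−1)^{1·1·8}·(+1)^1·(-1)^1 = -1.
v=2: v_2(a)=4, v_2(b)=0; units ≡ 1, 1 (mod 8); ε·ε+αω+βω = 0·0+4·0+0·0 ≡ 0  ⇒  (a,b)_2 = +1.
v=13: a=13^2·(≡7), b=13^1·(≡2) mod 13; (7|13)=-1, (2|13)=-1; (−1)^{2·1·6}·(-1)^1·(-1)^2 = -1.
v=43: a=43^-2·(≡25), b=43^-2·(≡6) mod 43; (25|43)=+1, (6|43)=+1; (−1)^{-2·-2·21}·(+1)^-2·(+1)^-2 = +1.
(370481, -14448759 / ℚ) ramifies at {3, 13, 17, 37}: a division algebra.

[3, 13, 17, 37]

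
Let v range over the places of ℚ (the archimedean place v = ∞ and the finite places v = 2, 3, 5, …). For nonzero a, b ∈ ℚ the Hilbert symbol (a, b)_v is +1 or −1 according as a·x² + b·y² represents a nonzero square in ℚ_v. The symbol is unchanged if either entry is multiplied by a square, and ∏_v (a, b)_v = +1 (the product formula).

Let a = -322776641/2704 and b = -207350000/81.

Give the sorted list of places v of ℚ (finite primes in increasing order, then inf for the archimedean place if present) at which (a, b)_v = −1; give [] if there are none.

[13, 23, 29, 37, 41, inf]

Mod squares: a ≡ -383801, b ≡ -20735. Check v ∈ {∞, 2, 3, 5, 11, 13, 23, 29, 37, 41}.
v=41: a=41^1·(≡34), b=41^0·(≡3) mod 41; (34|41)=-1, (3|41)=-1; (−1)^{1·0·20}·(-1)^0·(-1)^1 = -1.
v=11: a=11^1·(≡3), b=11^1·(≡10) mod 11; (3|11)=+1, (10|11)=-1; (−1)^{1·1·5}·(+1)^1·(-1)^1 = +1.
v=13: a=13^-2·(≡7), b=13^1·(≡4) mod 13; (7|13)=-1, (4|13)=+1; (−1)^{-2·1·6}·(-1)^1·(+1)^-2 = -1.
v=5: a=5^0·(≡1), b=5^5·(≡3) mod 5; (1|5)=+1, (3|5)=-1; (−1)^{0·5·2}·(+1)^5·(-1)^0 = +1.
v=3: a=3^0·(≡1), b=3^-4·(≡1) mod 3; (1|3)=+1, (1|3)=+1; (−1)^{0·-4·1}·(+1)^-4·(+1)^0 = +1.
v=∞: -383801 < 0 and -20735 < 0  ⇒  (a,b)_∞ = -1.
v=2: v_2(a)=-4, v_2(b)=4; units ≡ 7, 1 (mod 8); ε·ε+αω+βω = 1·0+-4·0+4·0 ≡ 0  ⇒  (a,b)_2 = +1.
v=29: a=29^2·(≡2), b=29^1·(≡18) mod 29; (2|29)=-1, (18|29)=-1; (−1)^{2·1·14}·(-1)^1·(-1)^2 = -1.
v=37: a=37^1·(≡31), b=37^0·(≡5) mod 37; (31|37)=-1, (5|37)=-1; (−1)^{1·0·18}·(-1)^0·(-1)^1 = -1.
v=23: a=23^1·(≡11), b=23^0·(≡5) mod 23; (11|23)=-1, (5|23)=-1; (−1)^{1·0·11}·(-1)^0·(-1)^1 = -1.
(-383801, -20735 / ℚ) ramifies at {13, 23, 29, 37, 41, ∞}: a division algebra.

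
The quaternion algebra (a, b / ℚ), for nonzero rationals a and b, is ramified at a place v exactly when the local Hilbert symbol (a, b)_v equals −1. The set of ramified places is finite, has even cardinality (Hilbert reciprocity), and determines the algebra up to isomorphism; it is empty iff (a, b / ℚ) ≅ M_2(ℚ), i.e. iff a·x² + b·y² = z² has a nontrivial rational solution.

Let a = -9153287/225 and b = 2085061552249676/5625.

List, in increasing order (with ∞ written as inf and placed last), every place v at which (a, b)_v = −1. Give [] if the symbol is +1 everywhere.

[11, 13]

Mod squares: a ≡ -143, b ≡ 11. Check v ∈ {∞, 2, 3, 5, 7, 11, 13, 23}.
v=23: a=23^2·(≡6), b=23^4·(≡5) mod 23; (6|23)=+1, (5|23)=-1; (−1)^{2·4·11}·(+1)^4·(-1)^2 = +1.
v=13: a=13^1·(≡5), b=13^4·(≡6) mod 13; (5|13)=-1, (6|13)=-1; (−1)^{1·4·6}·(-1)^4·(-1)^1 = -1.
v=11: a=11^3·(≡4), b=11^3·(≡3) mod 11; (4|11)=+1, (3|11)=+1; (−1)^{3·3·5}·(+1)^3·(+1)^3 = -1.
v=5: a=5^-2·(≡2), b=5^-4·(≡4) mod 5; (2|5)=-1, (4|5)=+1; (−1)^{-2·-4·2}·(-1)^-4·(+1)^-2 = +1.
v=7: a=7^0·(≡4), b=7^2·(≡2) mod 7; (4|7)=+1, (2|7)=+1; (−1)^{0·2·3}·(+1)^2·(+1)^0 = +1.
v=∞: -143 < 0 and 11 > 0  ⇒  (a,b)_∞ = +1.
v=3: a=3^-2·(≡1), b=3^-2·(≡2) mod 3; (1|3)=+1, (2|3)=-1; (−1)^{-2·-2·1}·(+1)^-2·(-1)^-2 = +1.
v=2: v_2(a)=0, v_2(b)=2; units ≡ 1, 3 (mod 8); ε·ε+αω+βω = 0·1+0·1+2·0 ≡ 0  ⇒  (a,b)_2 = +1.
Ram(-143, 11) = {11, 13}; no ℚ_11-point on the conic.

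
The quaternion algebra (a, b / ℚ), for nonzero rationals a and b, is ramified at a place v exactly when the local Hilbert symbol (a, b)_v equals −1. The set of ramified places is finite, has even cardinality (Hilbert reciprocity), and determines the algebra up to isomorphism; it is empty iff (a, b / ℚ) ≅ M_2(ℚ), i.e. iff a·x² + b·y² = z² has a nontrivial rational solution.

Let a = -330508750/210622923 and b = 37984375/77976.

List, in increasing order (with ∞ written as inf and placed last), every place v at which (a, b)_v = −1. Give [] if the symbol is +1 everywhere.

(a, b) ≡ (-858, 14586) mod (ℚ^×)²; places V = {2, 3, 5, 7, 11, 13, 17, 19, 43, ∞}.
(a,b)_7: α=-4, u≡5; β=0, v≡3 (mod 7); (5|7)=-1, (3|7)=-1; sign (−1)^0·-1^0·-1^-4 = +1.
(a,b)_17: α=0, u≡4; β=1, v≡1 (mod 17); (4|17)=+1, (1|17)=+1; sign (−1)^0·+1^1·+1^0 = +1.
(a,b)_∞: sgn(-858)=−, sgn(14586)=+, so +1.
(a,b)_5: α=4, u≡2; β=6, v≡1 (mod 5); (2|5)=-1, (1|5)=+1; sign (−1)^0·-1^6·+1^4 = +1.
(a,b)_11: α=1, u≡6; β=1, v≡2 (mod 11); (6|11)=-1, (2|11)=-1; sign (−1)^1·-1^1·-1^1 = -1.
(a,b)_2: α=1, β=-3; u≡3, v≡5 (mod 8); ε(u)ε(v)=1·0, αω(v)=1·1, βω(u)=-3·1; sum ≡ 0  ⇒  +1.
(a,b)_13: α=1, u≡3; β=1, v≡4 (mod 13); (3|13)=+1, (4|13)=+1; sign (−1)^0·+1^1·+1^1 = +1.
(a,b)_43: α=2, u≡2; β=0, v≡9 (mod 43); (2|43)=-1, (9|43)=+1; sign (−1)^0·-1^0·+1^2 = +1.
(a,b)_19: α=-2, u≡5; β=-2, v≡18 (mod 19); (5|19)=+1, (18|19)=-1; sign (−1)^0·+1^-2·-1^-2 = +1.
(a,b)_3: α=-5, u≡2; β=-3, v≡2 (mod 3); (2|3)=-1, (2|3)=-1; sign (−1)^1·-1^-3·-1^-5 = -1.
|Ram(-858, 14586)| = 2, even; anisotropic at {3, 11}.

[3, 11]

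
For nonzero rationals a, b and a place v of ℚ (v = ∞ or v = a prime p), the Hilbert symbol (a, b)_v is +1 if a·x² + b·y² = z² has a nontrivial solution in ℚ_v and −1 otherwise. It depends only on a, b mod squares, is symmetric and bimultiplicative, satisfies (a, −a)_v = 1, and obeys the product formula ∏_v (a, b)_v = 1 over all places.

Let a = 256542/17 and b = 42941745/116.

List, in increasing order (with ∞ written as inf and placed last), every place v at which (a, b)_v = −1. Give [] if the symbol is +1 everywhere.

(a, b) ≡ (25806, 189805) mod (ℚ^×)²; places V = {2, 3, 5, 7, 11, 13, 17, 23, 29, ∞}.
(a,b)_11: α=1, u≡4; β=1, v≡10 (mod 11); (4|11)=+1, (10|11)=-1; sign (−1)^1·+1^1·-1^1 = +1.
(a,b)_5: α=0, u≡1; β=1, v≡4 (mod 5); (1|5)=+1, (4|5)=+1; sign (−1)^0·+1^1·+1^0 = +1.
(a,b)_23: α=1, u≡4; β=0, v≡9 (mod 23); (4|23)=+1, (9|23)=+1; sign (−1)^0·+1^0·+1^1 = +1.
(a,b)_13: α=2, u≡9; β=0, v≡11 (mod 13); (9|13)=+1, (11|13)=-1; sign (−1)^0·+1^0·-1^2 = +1.
(a,b)_7: α=0, u≡2; β=1, v≡2 (mod 7); (2|7)=+1, (2|7)=+1; sign (−1)^0·+1^1·+1^0 = +1.
(a,b)_17: α=-1, u≡12; β=1, v≡15 (mod 17); (12|17)=-1, (15|17)=+1; sign (−1)^0·-1^1·+1^-1 = -1.
(a,b)_2: α=1, β=-2; u≡7, v≡5 (mod 8); ε(u)ε(v)=1·0, αω(v)=1·1, βω(u)=-2·0; sum ≡ 1  ⇒  -1.
(a,b)_∞: sgn(25806)=+, sgn(189805)=+, so +1.
(a,b)_3: α=1, u≡1; β=8, v≡1 (mod 3); (1|3)=+1, (1|3)=+1; sign (−1)^0·+1^8·+1^1 = +1.
(a,b)_29: α=0, u≡9; β=-1, v≡6 (mod 29); (9|29)=+1, (6|29)=+1; sign (−1)^0·+1^-1·+1^0 = +1.
|Ram(25806, 189805)| = 2, even; anisotropic at {2, 17}.

[2, 17]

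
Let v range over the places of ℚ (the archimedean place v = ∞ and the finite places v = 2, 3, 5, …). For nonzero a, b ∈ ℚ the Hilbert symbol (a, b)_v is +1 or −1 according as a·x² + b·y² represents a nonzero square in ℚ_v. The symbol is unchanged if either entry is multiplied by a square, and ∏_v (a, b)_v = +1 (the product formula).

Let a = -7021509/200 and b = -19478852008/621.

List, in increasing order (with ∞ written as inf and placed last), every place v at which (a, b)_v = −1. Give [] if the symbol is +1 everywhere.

(a, b) ≡ (-138, -4002) mod (ℚ^×)²; places V = {2, 3, 5, 7, 11, 17, 23, 29, ∞}.
(a,b)_7: α=0, u≡4; β=4, v≡2 (mod 7); (4|7)=+1, (2|7)=+1; sign (−1)^0·+1^4·+1^0 = +1.
(a,b)_5: α=-2, u≡2; β=0, v≡2 (mod 5); (2|5)=-1, (2|5)=-1; sign (−1)^0·-1^0·-1^-2 = +1.
(a,b)_17: α=0, u≡4; β=2, v≡11 (mod 17); (4|17)=+1, (11|17)=-1; sign (−1)^0·+1^2·-1^0 = +1.
(a,b)_23: α=1, u≡17; β=-1, v≡17 (mod 23); (17|23)=-1, (17|23)=-1; sign (−1)^1·-1^-1·-1^1 = -1.
(a,b)_2: α=-3, β=3; u≡3, v≡7 (mod 8); ε(u)ε(v)=1·1, αω(v)=-3·0, βω(u)=3·1; sum ≡ 0  ⇒  +1.
(a,b)_∞: sgn(-138)=−, sgn(-4002)=−, so -1.
(a,b)_3: α=1, u≡2; β=-3, v≡1 (mod 3); (2|3)=-1, (1|3)=+1; sign (−1)^1·-1^-3·+1^1 = +1.
(a,b)_11: α=2, u≡9; β=2, v≡7 (mod 11); (9|11)=+1, (7|11)=-1; sign (−1)^0·+1^2·-1^2 = +1.
(a,b)_29: α=2, u≡28; β=1, v≡9 (mod 29); (28|29)=+1, (9|29)=+1; sign (−1)^0·+1^1·+1^2 = +1.
Ram(-138, -4002) = {23, ∞}; no ℚ_23-point on the conic.

[23, inf]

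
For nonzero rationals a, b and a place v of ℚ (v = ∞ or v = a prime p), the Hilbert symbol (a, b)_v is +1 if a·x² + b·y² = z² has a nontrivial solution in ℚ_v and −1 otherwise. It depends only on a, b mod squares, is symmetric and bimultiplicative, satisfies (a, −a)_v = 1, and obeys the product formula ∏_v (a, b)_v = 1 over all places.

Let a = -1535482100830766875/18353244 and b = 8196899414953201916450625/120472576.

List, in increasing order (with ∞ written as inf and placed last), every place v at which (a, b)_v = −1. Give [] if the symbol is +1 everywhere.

(a, b) ≡ (-564213, 41) mod (ℚ^×)²; places V = {2, 3, 5, 7, 13, 17, 19, 23, 37, 41, ∞}.
(a,b)_37: α=1, u≡19; β=2, v≡30 (mod 37); (19|37)=-1, (30|37)=+1; sign (−1)^0·-1^2·+1^1 = +1.
(a,b)_19: α=2, u≡1; β=2, v≡14 (mod 19); (1|19)=+1, (14|19)=-1; sign (−1)^0·+1^2·-1^2 = +1.
(a,b)_5: α=4, u≡2; β=4, v≡1 (mod 5); (2|5)=-1, (1|5)=+1; sign (−1)^0·-1^4·+1^4 = +1.
(a,b)_41: α=2, u≡7; β=3, v≡31 (mod 41); (7|41)=-1, (31|41)=+1; sign (−1)^0·-1^3·+1^2 = -1.
(a,b)_∞: sgn(-564213)=−, sgn(41)=+, so +1.
(a,b)_7: α=-6, u≡2; β=-6, v≡6 (mod 7); (2|7)=+1, (6|7)=-1; sign (−1)^0·+1^-6·-1^-6 = +1.
(a,b)_3: α=-1, u≡2; β=2, v≡2 (mod 3); (2|3)=-1, (2|3)=-1; sign (−1)^0·-1^2·-1^-1 = -1.
(a,b)_13: α=-1, u≡6; β=0, v≡7 (mod 13); (6|13)=-1, (7|13)=-1; sign (−1)^0·-1^0·-1^-1 = -1.
(a,b)_17: α=1, u≡11; β=2, v≡3 (mod 17); (11|17)=-1, (3|17)=-1; sign (−1)^0·-1^2·-1^1 = -1.
(a,b)_2: α=-2, β=-10; u≡3, v≡1 (mod 8); ε(u)ε(v)=1·0, αω(v)=-2·0, βω(u)=-10·1; sum ≡ 0  ⇒  +1.
(a,b)_23: α=5, u≡19; β=6, v≡2 (mod 23); (19|23)=-1, (2|23)=+1; sign (−1)^0·-1^6·+1^5 = +1.
|Ram(-564213, 41)| = 4, even; anisotropic at {3, 13, 17, 41}.

[3, 13, 17, 41]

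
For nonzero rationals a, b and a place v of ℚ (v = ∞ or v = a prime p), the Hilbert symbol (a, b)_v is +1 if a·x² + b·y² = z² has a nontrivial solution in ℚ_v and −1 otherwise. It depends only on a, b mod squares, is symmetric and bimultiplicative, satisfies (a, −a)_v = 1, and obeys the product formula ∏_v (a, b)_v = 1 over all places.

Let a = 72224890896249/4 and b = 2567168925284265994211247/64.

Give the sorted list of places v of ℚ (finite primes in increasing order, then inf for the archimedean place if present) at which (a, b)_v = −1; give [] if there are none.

[7, 23, 29, 37]

(a, b) ≡ (65569, 11063) mod (ℚ^×)²; places V = {2, 3, 7, 13, 17, 19, 23, 29, 37, ∞}.
(a,b)_23: α=2, u≡10; β=3, v≡15 (mod 23); (10|23)=-1, (15|23)=-1; sign (−1)^0·-1^3·-1^2 = -1.
(a,b)_13: α=2, u≡4; β=3, v≡7 (mod 13); (4|13)=+1, (7|13)=-1; sign (−1)^0·+1^3·-1^2 = +1.
(a,b)_29: α=1, u≡23; β=2, v≡18 (mod 29); (23|29)=+1, (18|29)=-1; sign (−1)^0·+1^2·-1^1 = -1.
(a,b)_∞: sgn(65569)=+, sgn(11063)=+, so +1.
(a,b)_37: α=2, u≡18; β=3, v≡36 (mod 37); (18|37)=-1, (36|37)=+1; sign (−1)^0·-1^3·+1^2 = -1.
(a,b)_7: α=1, u≡1; β=4, v≡5 (mod 7); (1|7)=+1, (5|7)=-1; sign (−1)^0·+1^4·-1^1 = -1.
(a,b)_17: α=1, u≡13; β=2, v≡4 (mod 17); (13|17)=+1, (4|17)=+1; sign (−1)^0·+1^2·+1^1 = +1.
(a,b)_3: α=2, u≡1; β=2, v≡2 (mod 3); (1|3)=+1, (2|3)=-1; sign (−1)^0·+1^2·-1^2 = +1.
(a,b)_19: α=1, u≡10; β=2, v≡4 (mod 19); (10|19)=-1, (4|19)=+1; sign (−1)^0·-1^2·+1^1 = +1.
(a,b)_2: α=-2, β=-6; u≡1, v≡7 (mod 8); ε(u)ε(v)=0·1, αω(v)=-2·0, βω(u)=-6·0; sum ≡ 0  ⇒  +1.
|Ram(65569, 11063)| = 4, even; anisotropic at {7, 23, 29, 37}.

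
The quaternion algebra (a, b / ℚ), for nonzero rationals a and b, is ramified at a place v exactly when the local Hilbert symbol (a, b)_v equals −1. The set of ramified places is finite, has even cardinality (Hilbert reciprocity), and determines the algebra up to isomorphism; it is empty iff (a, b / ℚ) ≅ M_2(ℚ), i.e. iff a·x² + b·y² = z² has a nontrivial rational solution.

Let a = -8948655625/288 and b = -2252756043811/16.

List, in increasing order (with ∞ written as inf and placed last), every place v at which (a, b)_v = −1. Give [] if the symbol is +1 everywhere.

[2, inf]

Mod squares: a ≡ -3458, b ≡ -91. Check v ∈ {∞, 2, 3, 5, 7, 13, 19}.
v=3: a=3^-2·(≡1), b=3^0·(≡2) mod 3; (1|3)=+1, (2|3)=-1; (−1)^{-2·0·1}·(+1)^0·(-1)^-2 = +1.
v=13: a=13^3·(≡11), b=13^5·(≡11) mod 13; (11|13)=-1, (11|13)=-1; (−1)^{3·5·6}·(-1)^5·(-1)^3 = +1.
v=2: v_2(a)=-5, v_2(b)=-4; units ≡ 7, 5 (mod 8); ε·ε+αω+βω = 1·0+-5·1+-4·0 ≡ 1  ⇒  (a,b)_2 = -1.
v=∞: -3458 < 0 and -91 < 0  ⇒  (a,b)_∞ = -1.
v=7: a=7^3·(≡3), b=7^5·(≡2) mod 7; (3|7)=-1, (2|7)=+1; (−1)^{3·5·3}·(-1)^5·(+1)^3 = +1.
v=5: a=5^4·(≡2), b=5^0·(≡4) mod 5; (2|5)=-1, (4|5)=+1; (−1)^{4·0·2}·(-1)^0·(+1)^4 = +1.
v=19: a=19^1·(≡8), b=19^2·(≡7) mod 19; (8|19)=-1, (7|19)=+1; (−1)^{1·2·9}·(-1)^2·(+1)^1 = +1.
|Ram(-3458, -91)| = 2, even; anisotropic at {2, ∞}.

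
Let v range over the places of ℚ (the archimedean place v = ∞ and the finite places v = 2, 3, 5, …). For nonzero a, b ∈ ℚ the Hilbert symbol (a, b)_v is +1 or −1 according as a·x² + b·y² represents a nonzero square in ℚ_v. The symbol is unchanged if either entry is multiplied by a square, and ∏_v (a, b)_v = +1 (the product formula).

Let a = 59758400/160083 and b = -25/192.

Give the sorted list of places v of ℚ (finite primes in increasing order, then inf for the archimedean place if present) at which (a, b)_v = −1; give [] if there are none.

[3, 17]

Mod squares: a ≡ 663, b ≡ -3. Check v ∈ {∞, 2, 3, 5, 7, 11, 13, 17}.
v=11: a=11^-2·(≡3), b=11^0·(≡6) mod 11; (3|11)=+1, (6|11)=-1; (−1)^{-2·0·5}·(+1)^0·(-1)^-2 = +1.
v=7: a=7^-2·(≡6), b=7^0·(≡1) mod 7; (6|7)=-1, (1|7)=+1; (−1)^{-2·0·3}·(-1)^0·(+1)^-2 = +1.
v=17: a=17^1·(≡10), b=17^0·(≡12) mod 17; (10|17)=-1, (12|17)=-1; (−1)^{1·0·8}·(-1)^0·(-1)^1 = -1.
v=13: a=13^3·(≡4), b=13^0·(≡4) mod 13; (4|13)=+1, (4|13)=+1; (−1)^{3·0·6}·(+1)^0·(+1)^3 = +1.
v=2: v_2(a)=6, v_2(b)=-6; units ≡ 7, 5 (mod 8); ε·ε+αω+βω = 1·0+6·1+-6·0 ≡ 0  ⇒  (a,b)_2 = +1.
v=5: a=5^2·(≡2), b=5^2·(≡2) mod 5; (2|5)=-1, (2|5)=-1; (−1)^{2·2·2}·(-1)^2·(-1)^2 = +1.
v=∞: 663 > 0 and -3 < 0  ⇒  (a,b)_∞ = +1.
v=3: a=3^-3·(≡2), b=3^-1·(≡2) mod 3; (2|3)=-1, (2|3)=-1; (−1)^{-3·-1·1}·(-1)^-1·(-1)^-3 = -1.
Ram(663, -3) = {3, 17}; no ℚ_3-point on the conic.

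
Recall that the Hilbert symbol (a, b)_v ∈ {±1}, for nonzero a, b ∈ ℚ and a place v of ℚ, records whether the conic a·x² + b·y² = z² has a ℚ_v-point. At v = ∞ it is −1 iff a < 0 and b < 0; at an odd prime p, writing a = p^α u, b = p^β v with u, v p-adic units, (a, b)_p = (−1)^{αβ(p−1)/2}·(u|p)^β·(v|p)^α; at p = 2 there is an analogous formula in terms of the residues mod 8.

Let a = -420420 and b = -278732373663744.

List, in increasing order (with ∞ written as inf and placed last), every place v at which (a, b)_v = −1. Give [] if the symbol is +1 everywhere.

[2, 3, 13, inf]

Mod squares: a ≡ -2145, b ≡ -154. Check v ∈ {∞, 2, 3, 5, 7, 11, 13}.
v=13: a=13^1·(≡4), b=13^2·(≡11) mod 13; (4|13)=+1, (11|13)=-1; (−1)^{1·2·6}·(+1)^2·(-1)^1 = -1.
v=7: a=7^2·(≡2), b=7^5·(≡3) mod 7; (2|7)=+1, (3|7)=-1; (−1)^{2·5·3}·(+1)^5·(-1)^2 = +1.
v=11: a=11^1·(≡5), b=11^3·(≡2) mod 11; (5|11)=+1, (2|11)=-1; (−1)^{1·3·5}·(+1)^3·(-1)^1 = +1.
v=∞: -2145 < 0 and -154 < 0  ⇒  (a,b)_∞ = -1.
v=2: v_2(a)=2, v_2(b)=13; units ≡ 7, 3 (mod 8); ε·ε+αω+βω = 1·1+2·1+13·0 ≡ 1  ⇒  (a,b)_2 = -1.
v=5: a=5^1·(≡1), b=5^0·(≡1) mod 5; (1|5)=+1, (1|5)=+1; (−1)^{1·0·2}·(+1)^0·(+1)^1 = +1.
v=3: a=3^1·(≡2), b=3^2·(≡2) mod 3; (2|3)=-1, (2|3)=-1; (−1)^{1·2·1}·(-1)^2·(-1)^1 = -1.
(-2145, -154 / ℚ) ramifies at {2, 3, 13, ∞}: a division algebra.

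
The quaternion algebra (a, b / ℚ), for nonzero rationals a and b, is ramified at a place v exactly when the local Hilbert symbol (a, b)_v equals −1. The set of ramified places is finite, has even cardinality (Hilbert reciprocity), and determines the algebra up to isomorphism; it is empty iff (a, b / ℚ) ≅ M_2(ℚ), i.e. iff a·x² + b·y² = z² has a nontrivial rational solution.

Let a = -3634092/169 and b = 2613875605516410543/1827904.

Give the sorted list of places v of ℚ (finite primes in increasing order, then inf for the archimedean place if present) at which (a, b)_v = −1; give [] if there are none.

[7, 11, 19, 23]

(a, b) ≡ (-100947, 4807) mod (ℚ^×)²; places V = {2, 3, 7, 11, 13, 19, 23, ∞}.
(a,b)_19: α=1, u≡7; β=3, v≡9 (mod 19); (7|19)=+1, (9|19)=+1; sign (−1)^1·+1^3·+1^1 = -1.
(a,b)_3: α=3, u≡2; β=4, v≡1 (mod 3); (2|3)=-1, (1|3)=+1; sign (−1)^0·-1^4·+1^3 = +1.
(a,b)_13: α=-2, u≡6; β=-4, v≡4 (mod 13); (6|13)=-1, (4|13)=+1; sign (−1)^0·-1^-4·+1^-2 = +1.
(a,b)_7: α=1, u≡6; β=4, v≡6 (mod 7); (6|7)=-1, (6|7)=-1; sign (−1)^0·-1^4·-1^1 = -1.
(a,b)_23: α=1, u≡18; β=3, v≡16 (mod 23); (18|23)=+1, (16|23)=+1; sign (−1)^1·+1^3·+1^1 = -1.
(a,b)_∞: sgn(-100947)=−, sgn(4807)=+, so +1.
(a,b)_2: α=2, β=-6; u≡5, v≡7 (mod 8); ε(u)ε(v)=0·1, αω(v)=2·0, βω(u)=-6·1; sum ≡ 0  ⇒  +1.
(a,b)_11: α=1, u≡6; β=5, v≡6 (mod 11); (6|11)=-1, (6|11)=-1; sign (−1)^1·-1^5·-1^1 = -1.
|Ram(-100947, 4807)| = 4, even; anisotropic at {7, 11, 19, 23}.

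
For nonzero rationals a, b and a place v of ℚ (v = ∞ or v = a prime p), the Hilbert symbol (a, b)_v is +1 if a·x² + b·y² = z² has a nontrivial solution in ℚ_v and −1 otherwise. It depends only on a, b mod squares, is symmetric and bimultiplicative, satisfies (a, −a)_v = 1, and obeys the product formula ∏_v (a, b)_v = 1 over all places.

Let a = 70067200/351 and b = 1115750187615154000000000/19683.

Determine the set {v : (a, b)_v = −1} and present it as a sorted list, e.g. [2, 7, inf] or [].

[2, 3, 5, 7, 13, 17]

(a, b) ≡ (106743, 255) mod (ℚ^×)²; places V = {2, 3, 5, 7, 13, 17, 23, ∞}.
(a,b)_23: α=1, u≡16; β=4, v≡9 (mod 23); (16|23)=+1, (9|23)=+1; sign (−1)^0·+1^4·+1^1 = +1.
(a,b)_5: α=2, u≡3; β=9, v≡1 (mod 5); (3|5)=-1, (1|5)=+1; sign (−1)^0·-1^9·+1^2 = -1.
(a,b)_3: α=-3, u≡1; β=-9, v≡1 (mod 3); (1|3)=+1, (1|3)=+1; sign (−1)^1·+1^-9·+1^-3 = -1.
(a,b)_∞: sgn(106743)=+, sgn(255)=+, so +1.
(a,b)_2: α=10, β=10; u≡7, v≡7 (mod 8); ε(u)ε(v)=1·1, αω(v)=10·0, βω(u)=10·0; sum ≡ 1  ⇒  -1.
(a,b)_7: α=1, u≡6; β=4, v≡3 (mod 7); (6|7)=-1, (3|7)=-1; sign (−1)^0·-1^4·-1^1 = -1.
(a,b)_17: α=1, u≡14; β=3, v≡1 (mod 17); (14|17)=-1, (1|17)=+1; sign (−1)^0·-1^3·+1^1 = -1.
(a,b)_13: α=-1, u≡8; β=2, v≡2 (mod 13); (8|13)=-1, (2|13)=-1; sign (−1)^0·-1^2·-1^-1 = -1.
Ram(106743, 255) = {2, 3, 5, 7, 13, 17}; no ℚ_2-point on the conic.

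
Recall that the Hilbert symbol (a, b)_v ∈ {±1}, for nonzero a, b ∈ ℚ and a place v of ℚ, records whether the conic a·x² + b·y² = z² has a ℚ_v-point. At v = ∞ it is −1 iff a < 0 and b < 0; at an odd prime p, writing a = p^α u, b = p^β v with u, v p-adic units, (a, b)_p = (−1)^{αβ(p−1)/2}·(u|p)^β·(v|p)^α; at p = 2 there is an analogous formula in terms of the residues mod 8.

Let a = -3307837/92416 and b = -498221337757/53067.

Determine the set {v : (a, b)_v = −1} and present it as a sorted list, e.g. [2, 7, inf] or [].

[3, 13, 37, inf]

Mod squares: a ≡ -37, b ≡ -39. Check v ∈ {∞, 2, 3, 7, 11, 13, 19, 23, 37}.
v=37: a=37^1·(≡12), b=37^4·(≡5) mod 37; (12|37)=+1, (5|37)=-1; (−1)^{1·4·18}·(+1)^4·(-1)^1 = -1.
v=7: a=7^0·(≡3), b=7^-2·(≡5) mod 7; (3|7)=-1, (5|7)=-1; (−1)^{0·-2·3}·(-1)^-2·(-1)^0 = +1.
v=19: a=19^-2·(≡7), b=19^-2·(≡13) mod 19; (7|19)=+1, (13|19)=-1; (−1)^{-2·-2·9}·(+1)^-2·(-1)^-2 = +1.
v=13: a=13^2·(≡8), b=13^3·(≡1) mod 13; (8|13)=-1, (1|13)=+1; (−1)^{2·3·6}·(-1)^3·(+1)^2 = -1.
v=11: a=11^0·(≡10), b=11^2·(≡3) mod 11; (10|11)=-1, (3|11)=+1; (−1)^{0·2·5}·(-1)^2·(+1)^0 = +1.
v=2: v_2(a)=-8, v_2(b)=0; units ≡ 3, 1 (mod 8); ε·ε+αω+βω = 1·0+-8·0+0·1 ≡ 0  ⇒  (a,b)_2 = +1.
v=23: a=23^2·(≡13), b=23^0·(≡20) mod 23; (13|23)=+1, (20|23)=-1; (−1)^{2·0·11}·(+1)^0·(-1)^2 = +1.
v=∞: -37 < 0 and -39 < 0  ⇒  (a,b)_∞ = -1.
v=3: a=3^0·(≡2), b=3^-1·(≡2) mod 3; (2|3)=-1, (2|3)=-1; (−1)^{0·-1·1}·(-1)^-1·(-1)^0 = -1.
|Ram(-37, -39)| = 4, even; anisotropic at {3, 13, 37, ∞}.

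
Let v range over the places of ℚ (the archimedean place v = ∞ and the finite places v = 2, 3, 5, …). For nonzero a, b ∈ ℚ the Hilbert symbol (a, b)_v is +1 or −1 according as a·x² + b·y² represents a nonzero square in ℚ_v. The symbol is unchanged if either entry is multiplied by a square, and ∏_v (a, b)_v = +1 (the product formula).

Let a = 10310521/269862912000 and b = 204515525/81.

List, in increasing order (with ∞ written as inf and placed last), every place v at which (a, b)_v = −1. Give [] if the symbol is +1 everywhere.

[17, 43]

Mod squares: a ≡ 5, b ≡ 22661. Check v ∈ {∞, 2, 3, 5, 11, 13, 17, 19, 31, 43}.
v=5: a=5^-3·(≡1), b=5^2·(≡1) mod 5; (1|5)=+1, (1|5)=+1; (−1)^{-3·2·2}·(+1)^2·(+1)^-3 = +1.
v=3: a=3^-2·(≡2), b=3^-4·(≡2) mod 3; (2|3)=-1, (2|3)=-1; (−1)^{-2·-4·1}·(-1)^-4·(-1)^-2 = +1.
v=31: a=31^0·(≡8), b=31^1·(≡25) mod 31; (8|31)=+1, (25|31)=+1; (−1)^{0·1·15}·(+1)^1·(+1)^0 = +1.
v=2: v_2(a)=-14, v_2(b)=0; units ≡ 5, 5 (mod 8); ε·ε+αω+βω = 0·0+-14·1+0·1 ≡ 0  ⇒  (a,b)_2 = +1.
v=17: a=17^0·(≡7), b=17^1·(≡12) mod 17; (7|17)=-1, (12|17)=-1; (−1)^{0·1·8}·(-1)^1·(-1)^0 = -1.
v=∞: 5 > 0 and 22661 > 0  ⇒  (a,b)_∞ = +1.
v=13: a=13^4·(≡6), b=13^0·(≡2) mod 13; (6|13)=-1, (2|13)=-1; (−1)^{4·0·6}·(-1)^0·(-1)^4 = +1.
v=43: a=43^0·(≡30), b=43^1·(≡11) mod 43; (30|43)=-1, (11|43)=+1; (−1)^{0·1·21}·(-1)^1·(+1)^0 = -1.
v=19: a=19^2·(≡17), b=19^2·(≡8) mod 19; (17|19)=+1, (8|19)=-1; (−1)^{2·2·9}·(+1)^2·(-1)^2 = +1.
v=11: a=11^-4·(≡3), b=11^0·(≡4) mod 11; (3|11)=+1, (4|11)=+1; (−1)^{-4·0·5}·(+1)^0·(+1)^-4 = +1.
Ram(5, 22661) = {17, 43}; no ℚ_17-point on the conic.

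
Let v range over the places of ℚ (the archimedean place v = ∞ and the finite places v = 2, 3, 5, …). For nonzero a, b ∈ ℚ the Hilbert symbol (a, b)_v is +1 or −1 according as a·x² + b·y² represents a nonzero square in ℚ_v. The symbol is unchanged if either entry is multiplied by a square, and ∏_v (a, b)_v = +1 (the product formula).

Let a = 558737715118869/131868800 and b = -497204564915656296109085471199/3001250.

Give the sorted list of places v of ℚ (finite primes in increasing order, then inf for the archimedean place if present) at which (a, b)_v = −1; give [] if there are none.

[2, 11, 31, 37]

Mod squares: a ≡ 3874442, b ≡ -1002478. Check v ∈ {∞, 2, 3, 5, 7, 11, 13, 17, 19, 23, 29, 31, 37}.
v=13: a=13^1·(≡12), b=13^2·(≡3) mod 13; (12|13)=+1, (3|13)=+1; (−1)^{1·2·6}·(+1)^2·(+1)^1 = +1.
v=7: a=7^-2·(≡6), b=7^-4·(≡6) mod 7; (6|7)=-1, (6|7)=-1; (−1)^{-2·-4·3}·(-1)^-4·(-1)^-2 = +1.
v=5: a=5^-2·(≡2), b=5^-4·(≡3) mod 5; (2|5)=-1, (3|5)=-1; (−1)^{-2·-4·2}·(-1)^-4·(-1)^-2 = +1.
v=2: v_2(a)=-7, v_2(b)=-1; units ≡ 5, 1 (mod 8); ε·ε+αω+βω = 0·0+-7·0+-1·1 ≡ 1  ⇒  (a,b)_2 = -1.
v=19: a=19^1·(≡15), b=19^3·(≡6) mod 19; (15|19)=-1, (6|19)=+1; (−1)^{1·3·9}·(-1)^3·(+1)^1 = +1.
v=3: a=3^6·(≡2), b=3^10·(≡2) mod 3; (2|3)=-1, (2|3)=-1; (−1)^{6·10·1}·(-1)^10·(-1)^6 = +1.
v=31: a=31^1·(≡27), b=31^3·(≡27) mod 31; (27|31)=-1, (27|31)=-1; (−1)^{1·3·15}·(-1)^3·(-1)^1 = -1.
v=29: a=29^-2·(≡23), b=29^0·(≡22) mod 29; (23|29)=+1, (22|29)=+1; (−1)^{-2·0·14}·(+1)^0·(+1)^-2 = +1.
v=23: a=23^1·(≡6), b=23^3·(≡21) mod 23; (6|23)=+1, (21|23)=-1; (−1)^{1·3·11}·(+1)^3·(-1)^1 = +1.
v=17: a=17^2·(≡12), b=17^2·(≡10) mod 17; (12|17)=-1, (10|17)=-1; (−1)^{2·2·8}·(-1)^2·(-1)^2 = +1.
v=11: a=11^1·(≡7), b=11^0·(≡7) mod 11; (7|11)=-1, (7|11)=-1; (−1)^{1·0·5}·(-1)^0·(-1)^1 = -1.
v=37: a=37^2·(≡8), b=37^5·(≡36) mod 37; (8|37)=-1, (36|37)=+1; (−1)^{2·5·18}·(-1)^5·(+1)^2 = -1.
v=∞: 3874442 > 0 and -1002478 < 0  ⇒  (a,b)_∞ = +1.
Ram(3874442, -1002478) = {2, 11, 31, 37}; no ℚ_2-point on the conic.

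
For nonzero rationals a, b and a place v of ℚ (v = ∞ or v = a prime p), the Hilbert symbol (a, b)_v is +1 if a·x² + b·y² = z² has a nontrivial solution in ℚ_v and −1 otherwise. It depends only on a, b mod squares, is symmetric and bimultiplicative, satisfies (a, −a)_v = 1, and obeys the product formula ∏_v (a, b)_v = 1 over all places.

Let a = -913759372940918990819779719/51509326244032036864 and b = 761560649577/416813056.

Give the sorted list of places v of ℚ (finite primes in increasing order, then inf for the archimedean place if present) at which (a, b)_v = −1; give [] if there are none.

Mod squares: a ≡ -31, b ≡ 217. Check v ∈ {∞, 2, 3, 7, 11, 13, 17, 19, 29, 31}.
v=19: a=19^-2·(≡17), b=19^0·(≡13) mod 19; (17|19)=+1, (13|19)=-1; (−1)^{-2·0·9}·(+1)^0·(-1)^-2 = +1.
v=3: a=3^4·(≡2), b=3^2·(≡1) mod 3; (2|3)=-1, (1|3)=+1; (−1)^{4·2·1}·(-1)^2·(+1)^4 = +1.
v=13: a=13^6·(≡5), b=13^2·(≡9) mod 13; (5|13)=-1, (9|13)=+1; (−1)^{6·2·6}·(-1)^2·(+1)^6 = +1.
v=2: v_2(a)=-14, v_2(b)=-12; units ≡ 1, 1 (mod 8); ε·ε+αω+βω = 0·0+-14·0+-12·0 ≡ 0  ⇒  (a,b)_2 = +1.
v=7: a=7^10·(≡2), b=7^5·(≡6) mod 7; (2|7)=+1, (6|7)=-1; (−1)^{10·5·3}·(+1)^5·(-1)^10 = +1.
v=17: a=17^2·(≡5), b=17^0·(≡4) mod 17; (5|17)=-1, (4|17)=+1; (−1)^{2·0·8}·(-1)^0·(+1)^2 = +1.
v=29: a=29^-6·(≡19), b=29^-2·(≡26) mod 29; (19|29)=-1, (26|29)=-1; (−1)^{-6·-2·14}·(-1)^-2·(-1)^-6 = +1.
v=11: a=11^-4·(≡6), b=11^-2·(≡10) mod 11; (6|11)=-1, (10|11)=-1; (−1)^{-4·-2·5}·(-1)^-2·(-1)^-4 = +1.
v=31: a=31^5·(≡29), b=31^3·(≡14) mod 31; (29|31)=-1, (14|31)=+1; (−1)^{5·3·15}·(-1)^3·(+1)^5 = +1.
v=∞: -31 < 0 and 217 > 0  ⇒  (a,b)_∞ = +1.
Every local symbol is +1, so the conic -31·x² + 217·y² = z² has ℚ_v-points for all v and hence a ℚ-point; (a, b / ℚ) ≅ M_2(ℚ).

[]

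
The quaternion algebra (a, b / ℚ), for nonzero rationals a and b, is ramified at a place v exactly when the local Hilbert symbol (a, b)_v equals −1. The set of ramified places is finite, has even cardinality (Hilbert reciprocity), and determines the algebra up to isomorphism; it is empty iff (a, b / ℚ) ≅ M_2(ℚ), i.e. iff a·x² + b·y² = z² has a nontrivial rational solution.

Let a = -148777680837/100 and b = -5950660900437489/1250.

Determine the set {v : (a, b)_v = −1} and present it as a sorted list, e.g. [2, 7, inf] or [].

[23, 31, 37, inf]

Mod squares: a ≡ -93, b ≡ -7439442. Check v ∈ {∞, 2, 3, 5, 23, 31, 37, 47}.
v=∞: -93 < 0 and -7439442 < 0  ⇒  (a,b)_∞ = -1.
v=3: a=3^1·(≡2), b=3^1·(≡1) mod 3; (2|3)=-1, (1|3)=+1; (−1)^{1·1·1}·(-1)^1·(+1)^1 = +1.
v=47: a=47^2·(≡12), b=47^3·(≡33) mod 47; (12|47)=+1, (33|47)=-1; (−1)^{2·3·23}·(+1)^3·(-1)^2 = +1.
v=5: a=5^-2·(≡2), b=5^-4·(≡3) mod 5; (2|5)=-1, (3|5)=-1; (−1)^{-2·-4·2}·(-1)^-4·(-1)^-2 = +1.
v=2: v_2(a)=-2, v_2(b)=-1; units ≡ 3, 7 (mod 8); ε·ε+αω+βω = 1·1+-2·0+-1·1 ≡ 0  ⇒  (a,b)_2 = +1.
v=37: a=37^2·(≡13), b=37^3·(≡32) mod 37; (13|37)=-1, (32|37)=-1; (−1)^{2·3·18}·(-1)^3·(-1)^2 = -1.
v=31: a=31^1·(≡10), b=31^1·(≡18) mod 31; (10|31)=+1, (18|31)=+1; (−1)^{1·1·15}·(+1)^1·(+1)^1 = -1.
v=23: a=23^2·(≡10), b=23^3·(≡2) mod 23; (10|23)=-1, (2|23)=+1; (−1)^{2·3·11}·(-1)^3·(+1)^2 = -1.
(-93, -7439442 / ℚ) ramifies at {23, 31, 37, ∞}: a division algebra.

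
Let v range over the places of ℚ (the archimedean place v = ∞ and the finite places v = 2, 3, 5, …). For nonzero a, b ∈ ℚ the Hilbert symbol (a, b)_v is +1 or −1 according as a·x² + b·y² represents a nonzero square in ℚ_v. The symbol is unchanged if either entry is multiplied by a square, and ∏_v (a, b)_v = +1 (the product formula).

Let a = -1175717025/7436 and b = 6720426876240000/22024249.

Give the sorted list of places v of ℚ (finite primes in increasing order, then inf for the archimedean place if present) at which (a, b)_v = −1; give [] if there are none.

[2, 3]

(a, b) ≡ (-451, 435666) mod (ℚ^×)²; places V = {2, 3, 5, 7, 11, 13, 17, 19, 23, 41, ∞}.
(a,b)_∞: sgn(-451)=−, sgn(435666)=+, so +1.
(a,b)_3: α=4, u≡2; β=7, v≡1 (mod 3); (2|3)=-1, (1|3)=+1; sign (−1)^0·-1^7·+1^4 = -1.
(a,b)_23: α=0, u≡18; β=3, v≡3 (mod 23); (18|23)=+1, (3|23)=+1; sign (−1)^0·+1^3·+1^0 = +1.
(a,b)_17: α=2, u≡4; β=0, v≡11 (mod 17); (4|17)=+1, (11|17)=-1; sign (−1)^0·+1^0·-1^2 = +1.
(a,b)_7: α=2, u≡2; β=1, v≡4 (mod 7); (2|7)=+1, (4|7)=+1; sign (−1)^0·+1^1·+1^2 = +1.
(a,b)_41: α=1, u≡13; β=1, v≡12 (mod 41); (13|41)=-1, (12|41)=-1; sign (−1)^0·-1^1·-1^1 = +1.
(a,b)_5: α=2, u≡4; β=4, v≡1 (mod 5); (4|5)=+1, (1|5)=+1; sign (−1)^0·+1^4·+1^2 = +1.
(a,b)_19: α=0, u≡7; β=-4, v≡18 (mod 19); (7|19)=+1, (18|19)=-1; sign (−1)^0·+1^-4·-1^0 = +1.
(a,b)_2: α=-2, β=7; u≡5, v≡1 (mod 8); ε(u)ε(v)=0·0, αω(v)=-2·0, βω(u)=7·1; sum ≡ 1  ⇒  -1.
(a,b)_13: α=-2, u≡10; β=-2, v≡3 (mod 13); (10|13)=+1, (3|13)=+1; sign (−1)^0·+1^-2·+1^-2 = +1.
(a,b)_11: α=-1, u≡9; β=1, v≡10 (mod 11); (9|11)=+1, (10|11)=-1; sign (−1)^1·+1^1·-1^-1 = +1.
Ram(-451, 435666) = {2, 3}; no ℚ_2-point on the conic.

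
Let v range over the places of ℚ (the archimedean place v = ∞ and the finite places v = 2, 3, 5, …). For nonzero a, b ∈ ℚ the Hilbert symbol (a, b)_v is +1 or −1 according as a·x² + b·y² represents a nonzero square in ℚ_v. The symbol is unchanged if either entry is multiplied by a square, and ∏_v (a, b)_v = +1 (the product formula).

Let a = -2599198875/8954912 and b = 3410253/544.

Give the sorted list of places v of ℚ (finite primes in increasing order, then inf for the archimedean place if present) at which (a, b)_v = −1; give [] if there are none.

[5, 19, 31, 37]

Mod squares: a ≡ -310, b ≡ 262922. Check v ∈ {∞, 2, 3, 5, 7, 11, 13, 17, 19, 23, 31, 37}.
v=2: v_2(a)=-5, v_2(b)=-5; units ≡ 5, 5 (mod 8); ε·ε+αω+βω = 0·0+-5·1+-5·1 ≡ 0  ⇒  (a,b)_2 = +1.
v=31: a=31^1·(≡12), b=31^0·(≡24) mod 31; (12|31)=-1, (24|31)=-1; (−1)^{1·0·15}·(-1)^0·(-1)^1 = -1.
v=19: a=19^0·(≡14), b=19^1·(≡9) mod 19; (14|19)=-1, (9|19)=+1; (−1)^{0·1·9}·(-1)^1·(+1)^0 = -1.
v=∞: -310 < 0 and 262922 > 0  ⇒  (a,b)_∞ = +1.
v=23: a=23^-4·(≡16), b=23^0·(≡9) mod 23; (16|23)=+1, (9|23)=+1; (−1)^{-4·0·11}·(+1)^0·(+1)^-4 = +1.
v=17: a=17^0·(≡1), b=17^-1·(≡16) mod 17; (1|17)=+1, (16|17)=+1; (−1)^{0·-1·8}·(+1)^-1·(+1)^0 = +1.
v=3: a=3^4·(≡2), b=3^2·(≡2) mod 3; (2|3)=-1, (2|3)=-1; (−1)^{4·2·1}·(-1)^2·(-1)^4 = +1.
v=11: a=11^0·(≡9), b=11^1·(≡2) mod 11; (9|11)=+1, (2|11)=-1; (−1)^{0·1·5}·(+1)^1·(-1)^0 = +1.
v=13: a=13^2·(≡7), b=13^0·(≡12) mod 13; (7|13)=-1, (12|13)=+1; (−1)^{2·0·6}·(-1)^0·(+1)^2 = +1.
v=5: a=5^3·(≡2), b=5^0·(≡2) mod 5; (2|5)=-1, (2|5)=-1; (−1)^{3·0·2}·(-1)^0·(-1)^3 = -1.
v=37: a=37^0·(≡32), b=37^1·(≡20) mod 37; (32|37)=-1, (20|37)=-1; (−1)^{0·1·18}·(-1)^1·(-1)^0 = -1.
v=7: a=7^2·(≡5), b=7^2·(≡2) mod 7; (5|7)=-1, (2|7)=+1; (−1)^{2·2·3}·(-1)^2·(+1)^2 = +1.
(-310, 262922 / ℚ) ramifies at {5, 19, 31, 37}: a division algebra.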